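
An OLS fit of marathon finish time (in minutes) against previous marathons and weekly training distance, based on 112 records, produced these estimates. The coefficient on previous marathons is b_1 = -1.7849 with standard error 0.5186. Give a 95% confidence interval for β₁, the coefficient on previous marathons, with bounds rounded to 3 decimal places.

df = n − k − 1 = 112 − 2 − 1 = 109.
t* = t_{0.025, 109} = 1.981967.
Margin = t* × SE = 1.981967 × 0.5186 = 1.02785.
CI: -1.7849 ± 1.02785 → (-2.813, -0.757).
With 95% confidence, each one-unit increase in previous marathons is associated with a change of between -2.813 and -0.757 minutes in marathon finish time, holding the other predictors fixed.

(-2.813, -0.757)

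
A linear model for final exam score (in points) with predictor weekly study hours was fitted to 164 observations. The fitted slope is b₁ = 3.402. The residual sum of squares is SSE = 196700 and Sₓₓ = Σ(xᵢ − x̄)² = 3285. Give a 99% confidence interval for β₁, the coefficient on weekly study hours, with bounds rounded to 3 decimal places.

(1.817, 4.987)

MSE = SSE/(n − 2) = 196700/162 = 1214.2.
SE(b₁) = √(MSE/Sₓₓ) = √(1214.2/3285) = 0.607963.
df = n − 2 = 162.
t* = t_{0.005, 162} = 2.606518.
Margin = t* × SE = 2.606518 × 0.607963 = 1.58467.
CI: 3.402 ± 1.58467 → (1.817, 4.987).
With 99% confidence, each one-unit increase in weekly study hours is associated with a change of between 1.817 and 4.987 points in final exam score.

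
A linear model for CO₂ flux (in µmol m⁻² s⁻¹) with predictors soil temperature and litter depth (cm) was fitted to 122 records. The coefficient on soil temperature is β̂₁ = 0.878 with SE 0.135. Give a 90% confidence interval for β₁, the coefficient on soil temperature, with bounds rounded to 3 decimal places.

(0.654, 1.102)

df = n − k − 1 = 122 − 2 − 1 = 119.
t* = t_{0.05, 119} = 1.657759.
Margin = t* × SE = 1.657759 × 0.135 = 0.22380.
CI: 0.878 ± 0.22380 → (0.654, 1.102).
With 90% confidence, each one-unit increase in soil temperature is associated with a change of between 0.654 and 1.102 µmol m⁻² s⁻¹ in CO₂ flux, holding the other predictors fixed.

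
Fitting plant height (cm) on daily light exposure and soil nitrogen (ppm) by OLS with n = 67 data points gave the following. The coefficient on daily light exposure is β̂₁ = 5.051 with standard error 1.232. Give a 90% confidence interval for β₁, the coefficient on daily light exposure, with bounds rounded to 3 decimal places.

df = n − k − 1 = 67 − 2 − 1 = 64.
t* = t_{0.05, 64} = 1.669013.
Margin = t* × SE = 1.669013 × 1.232 = 2.05622.
CI: 5.051 ± 2.05622 → (2.995, 7.107).
With 90% confidence, each one-unit increase in daily light exposure is associated with a change of between 2.995 and 7.107 cm in plant height, holding the other predictors fixed.

(2.995, 7.107)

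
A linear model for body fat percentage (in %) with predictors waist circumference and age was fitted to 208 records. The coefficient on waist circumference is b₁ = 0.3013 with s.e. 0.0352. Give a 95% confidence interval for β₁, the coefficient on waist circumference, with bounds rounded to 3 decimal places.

df = n − k − 1 = 208 − 2 − 1 = 205.
t* = t_{0.025, 205} = 1.971603.
Margin = t* × SE = 1.971603 × 0.0352 = 0.06940.
CI: 0.3013 ± 0.06940 → (0.232, 0.371).
With 95% confidence, each one-unit increase in waist circumference is associated with a change of between 0.232 and 0.371 % in body fat percentage, holding the other predictors fixed.

(0.232, 0.371)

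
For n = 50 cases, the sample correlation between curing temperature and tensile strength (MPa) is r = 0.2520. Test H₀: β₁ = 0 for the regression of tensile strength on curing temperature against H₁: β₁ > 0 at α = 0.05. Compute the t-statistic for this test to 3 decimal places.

t = r·√(n − 2)/√(1 − r²) = 0.2520·√48/√0.936496 = 1.804.
df = n − 2 = 48.
One-sided p ≈ 0.0387, which is < 0.05, so reject H₀.
There is evidence of a linear association between curing temperature and tensile strength.

t = 1.804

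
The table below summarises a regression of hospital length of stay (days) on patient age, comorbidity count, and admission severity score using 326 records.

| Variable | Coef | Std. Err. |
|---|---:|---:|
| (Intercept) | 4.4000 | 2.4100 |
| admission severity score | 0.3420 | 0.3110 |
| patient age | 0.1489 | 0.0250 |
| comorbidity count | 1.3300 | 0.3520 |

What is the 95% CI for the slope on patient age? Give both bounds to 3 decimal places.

Read off: b = 0.1489, SE = 0.0250 for patient age.
df = n − k − 1 = 326 − 3 − 1 = 322.
t* = t_{0.025, 322} = 1.967359.
Margin = t* × SE = 1.967359 × 0.0250 = 0.04918.
CI: 0.1489 ± 0.04918 → (0.100, 0.198).

(0.100, 0.198)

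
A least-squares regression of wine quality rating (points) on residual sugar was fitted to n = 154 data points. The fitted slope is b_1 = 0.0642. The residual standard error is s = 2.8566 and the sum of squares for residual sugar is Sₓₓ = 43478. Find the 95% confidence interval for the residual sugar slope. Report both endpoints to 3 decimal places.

(0.037, 0.091)

SE(b_1) = s/√Sₓₓ = 2.8566/√43478 = 0.0136998.
df = n − 2 = 152.
t* = t_{0.025, 152} = 1.975694.
Margin = t* × SE = 1.975694 × 0.0136998 = 0.02707.
CI: 0.0642 ± 0.02707 → (0.037, 0.091).
With 95% confidence, each one-unit increase in residual sugar is associated with a change of between 0.037 and 0.091 points in wine quality rating.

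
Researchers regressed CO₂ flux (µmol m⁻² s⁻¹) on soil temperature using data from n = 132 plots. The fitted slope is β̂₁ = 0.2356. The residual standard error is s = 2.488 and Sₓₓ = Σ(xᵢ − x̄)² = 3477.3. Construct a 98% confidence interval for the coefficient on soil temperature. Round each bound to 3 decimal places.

(0.136, 0.335)

SE(β̂₁) = s/√Sₓₓ = 2.488/√3477.3 = 0.0421919.
df = n − 2 = 130.
t* = t_{0.01, 130} = 2.355375.
Margin = t* × SE = 2.355375 × 0.0421919 = 0.09938.
CI: 0.2356 ± 0.09938 → (0.136, 0.335).
With 98% confidence, each one-unit increase in soil temperature is associated with a change of between 0.136 and 0.335 µmol m⁻² s⁻¹ in CO₂ flux.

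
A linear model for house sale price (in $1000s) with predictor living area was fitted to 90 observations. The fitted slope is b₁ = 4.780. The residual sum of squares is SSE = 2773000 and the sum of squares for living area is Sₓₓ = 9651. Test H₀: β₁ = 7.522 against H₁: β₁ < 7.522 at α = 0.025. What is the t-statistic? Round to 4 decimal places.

t = -1.5175

MSE = SSE/(n − 2) = 2773000/88 = 31511.4.
SE(b₁) = √(MSE/Sₓₓ) = √(31511.4/9651) = 1.80696.
t = (4.780 − 7.522) / 1.80696 = -1.5175.
df = n − 2 = 88.
One-sided p ≈ 0.0664, which is ≥ 0.025, so fail to reject H₀.
The data do not give significant evidence that the true slope on living area is below 7.522 $1000s per unit.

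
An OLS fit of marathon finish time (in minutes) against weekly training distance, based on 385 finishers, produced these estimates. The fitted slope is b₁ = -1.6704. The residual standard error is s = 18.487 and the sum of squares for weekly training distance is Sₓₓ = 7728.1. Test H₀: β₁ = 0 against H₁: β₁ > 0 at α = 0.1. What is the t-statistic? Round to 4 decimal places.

SE(b₁) = s/√Sₓₓ = 18.487/√7728.1 = 0.210296.
t = -1.6704 / 0.210296 = -7.9431.
df = n − 2 = 383.
One-sided p ≈ 1.0000, which is ≥ 0.1, so fail to reject H₀.
The data do not give significant evidence that the true slope on weekly training distance is positive.

t = -7.9431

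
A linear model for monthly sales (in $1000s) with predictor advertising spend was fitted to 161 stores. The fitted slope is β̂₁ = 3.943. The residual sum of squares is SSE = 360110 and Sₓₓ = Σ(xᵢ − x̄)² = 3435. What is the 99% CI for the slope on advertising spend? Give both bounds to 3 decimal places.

MSE = SSE/(n − 2) = 360110/159 = 2264.84.
SE(β̂₁) = √(MSE/Sₓₓ) = √(2264.84/3435) = 0.811999.
df = n − 2 = 159.
t* = t_{0.005, 159} = 2.607103.
Margin = t* × SE = 2.607103 × 0.811999 = 2.11697.
CI: 3.943 ± 2.11697 → (1.826, 6.060).
With 99% confidence, each one-unit increase in advertising spend is associated with a change of between 1.826 and 6.060 $1000s in monthly sales.

(1.826, 6.060)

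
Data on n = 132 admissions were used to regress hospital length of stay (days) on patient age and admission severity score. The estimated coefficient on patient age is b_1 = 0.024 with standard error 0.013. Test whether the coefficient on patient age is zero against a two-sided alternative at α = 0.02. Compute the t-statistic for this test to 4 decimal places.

t = 1.8462

H₀: β₁ = 0 vs H₁: β₁ ≠ 0.
t = (b_1 − β₁⁰)/SE = 0.024 / 0.013 = 1.8462.
df = n − k − 1 = 132 − 2 − 1 = 129.
Two-sided p ≈ 0.0672, which is ≥ 0.02, so fail to reject H₀.
The data do not give significant evidence of an association between patient age and hospital length of stay, after adjusting for the other predictors.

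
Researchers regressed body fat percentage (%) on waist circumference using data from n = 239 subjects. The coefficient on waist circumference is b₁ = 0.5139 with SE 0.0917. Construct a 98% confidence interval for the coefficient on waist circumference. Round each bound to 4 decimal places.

(0.2991, 0.7287)

df = n − 2 = 239 − 2 = 237.
t* = t_{0.01, 237} = 2.342185.
Margin = t* × SE = 2.342185 × 0.0917 = 0.214778.
CI: 0.5139 ± 0.214778 → (0.2991, 0.7287).
With 98% confidence, each one-unit increase in waist circumference is associated with a change of between 0.2991 and 0.7287 % in body fat percentage.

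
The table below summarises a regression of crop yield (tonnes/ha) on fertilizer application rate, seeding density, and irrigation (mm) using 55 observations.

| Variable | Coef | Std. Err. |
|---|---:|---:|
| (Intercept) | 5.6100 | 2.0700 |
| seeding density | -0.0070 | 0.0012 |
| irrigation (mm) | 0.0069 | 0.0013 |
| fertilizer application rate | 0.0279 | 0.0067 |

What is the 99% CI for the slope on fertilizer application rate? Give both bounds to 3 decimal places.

(0.010, 0.046)

Read off: b = 0.0279, SE = 0.0067 for fertilizer application rate.
df = n − k − 1 = 55 − 3 − 1 = 51.
t* = t_{0.005, 51} = 2.675722.
Margin = t* × SE = 2.675722 × 0.0067 = 0.01793.
CI: 0.0279 ± 0.01793 → (0.010, 0.046).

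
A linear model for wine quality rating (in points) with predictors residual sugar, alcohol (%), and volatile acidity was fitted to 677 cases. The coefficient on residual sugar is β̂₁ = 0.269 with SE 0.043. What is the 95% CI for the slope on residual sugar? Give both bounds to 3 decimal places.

(0.185, 0.353)

df = n − k − 1 = 677 − 3 − 1 = 673.
t* = t_{0.025, 673} = 1.963495.
Margin = t* × SE = 1.963495 × 0.043 = 0.08443.
CI: 0.269 ± 0.08443 → (0.185, 0.353).
With 95% confidence, each one-unit increase in residual sugar is associated with a change of between 0.185 and 0.353 points in wine quality rating, holding the other predictors fixed.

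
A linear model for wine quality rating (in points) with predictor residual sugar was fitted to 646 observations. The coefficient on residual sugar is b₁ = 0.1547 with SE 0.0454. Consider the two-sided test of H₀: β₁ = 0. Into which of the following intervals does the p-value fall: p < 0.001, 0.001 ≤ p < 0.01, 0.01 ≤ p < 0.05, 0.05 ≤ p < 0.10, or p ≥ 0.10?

p < 0.001

t = 0.1547 / 0.0454 = 3.407.
df = n − 2 = 646 − 2 = 644.
Two-sided p = 2·P(T_{644} > |t|) ≈ 0.0007.
So p < 0.001.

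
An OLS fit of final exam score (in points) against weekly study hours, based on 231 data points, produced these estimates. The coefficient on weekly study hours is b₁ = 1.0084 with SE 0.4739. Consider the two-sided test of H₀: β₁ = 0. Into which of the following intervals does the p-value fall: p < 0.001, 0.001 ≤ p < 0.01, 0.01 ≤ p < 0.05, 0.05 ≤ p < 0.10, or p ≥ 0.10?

0.01 ≤ p < 0.05

t = 1.0084 / 0.4739 = 2.128.
df = n − 2 = 231 − 2 = 229.
Two-sided p = 2·P(T_{229} > |t|) ≈ 0.0344.
So 0.01 ≤ p < 0.05.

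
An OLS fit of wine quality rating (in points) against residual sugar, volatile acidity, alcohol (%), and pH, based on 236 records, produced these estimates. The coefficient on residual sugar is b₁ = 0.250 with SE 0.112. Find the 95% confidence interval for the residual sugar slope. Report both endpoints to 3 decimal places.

(0.029, 0.471)

df = n − k − 1 = 236 − 4 − 1 = 231.
t* = t_{0.025, 231} = 1.970287.
Margin = t* × SE = 1.970287 × 0.112 = 0.22067.
CI: 0.250 ± 0.22067 → (0.029, 0.471).
With 95% confidence, each one-unit increase in residual sugar is associated with a change of between 0.029 and 0.471 points in wine quality rating, holding the other predictors fixed.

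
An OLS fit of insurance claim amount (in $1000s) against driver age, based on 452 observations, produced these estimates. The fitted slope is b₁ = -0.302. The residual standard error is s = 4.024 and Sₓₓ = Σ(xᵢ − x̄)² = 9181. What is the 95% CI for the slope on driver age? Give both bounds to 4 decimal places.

SE(b₁) = s/√Sₓₓ = 4.024/√9181 = 0.0419965.
df = n − 2 = 450.
t* = t_{0.025, 450} = 1.96525.
Margin = t* × SE = 1.96525 × 0.0419965 = 0.082534.
CI: -0.302 ± 0.082534 → (-0.3845, -0.2195).
With 95% confidence, each one-unit increase in driver age is associated with a change of between -0.3845 and -0.2195 $1000s in insurance claim amount.

(-0.3845, -0.2195)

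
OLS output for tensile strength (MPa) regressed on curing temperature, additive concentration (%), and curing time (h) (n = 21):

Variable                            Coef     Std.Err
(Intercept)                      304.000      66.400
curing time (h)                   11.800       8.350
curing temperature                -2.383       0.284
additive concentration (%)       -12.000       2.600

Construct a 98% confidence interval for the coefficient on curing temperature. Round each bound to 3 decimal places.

Read off: b = -2.383, SE = 0.284 for curing temperature.
df = n − k − 1 = 21 − 3 − 1 = 17.
t* = t_{0.01, 17} = 2.566934.
Margin = t* × SE = 2.566934 × 0.284 = 0.72901.
CI: -2.383 ± 0.72901 → (-3.112, -1.654).

(-3.112, -1.654)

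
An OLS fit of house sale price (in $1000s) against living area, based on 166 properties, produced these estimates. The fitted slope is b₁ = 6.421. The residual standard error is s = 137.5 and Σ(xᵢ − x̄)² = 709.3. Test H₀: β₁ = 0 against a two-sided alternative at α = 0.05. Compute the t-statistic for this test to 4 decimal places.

SE(b₁) = s/√Sₓₓ = 137.5/√709.3 = 5.16283.
t = 6.421 / 5.16283 = 1.2437.
df = n − 2 = 164.
Two-sided p ≈ 0.2154, which is ≥ 0.05, so fail to reject H₀.
The data do not give significant evidence of an association between living area and house sale price.

t = 1.2437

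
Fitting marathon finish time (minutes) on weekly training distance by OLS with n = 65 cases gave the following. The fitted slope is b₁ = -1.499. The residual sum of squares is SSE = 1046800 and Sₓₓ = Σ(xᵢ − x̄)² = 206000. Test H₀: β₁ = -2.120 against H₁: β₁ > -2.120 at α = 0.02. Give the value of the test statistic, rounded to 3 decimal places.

t = 2.187

MSE = SSE/(n − 2) = 1046800/63 = 16615.9.
SE(b₁) = √(MSE/Sₓₓ) = √(16615.9/206000) = 0.284006.
t = (-1.499 − (-2.120)) / 0.284006 = 2.187.
df = n − 2 = 63.
One-sided p ≈ 0.0162, which is < 0.02, so reject H₀.
There is evidence that the true slope on weekly training distance exceeds -2.120 minutes per unit.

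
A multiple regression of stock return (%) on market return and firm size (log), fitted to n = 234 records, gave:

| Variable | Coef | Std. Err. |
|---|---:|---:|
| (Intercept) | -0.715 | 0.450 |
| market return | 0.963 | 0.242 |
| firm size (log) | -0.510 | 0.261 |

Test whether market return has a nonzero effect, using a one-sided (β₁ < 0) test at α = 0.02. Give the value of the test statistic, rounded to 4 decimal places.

Read off: b = 0.963, SE = 0.242 for market return.
H₀: β₁ = 0 vs H₁: β₁ < 0.
t = 0.963 / 0.242 = 3.9793.
df = n − k − 1 = 234 − 2 − 1 = 231.
One-sided p ≈ 1.0000, which is ≥ 0.02, so fail to reject H₀.
The data do not give significant evidence that the true slope on market return is negative, holding the other predictors fixed.

t = 3.9793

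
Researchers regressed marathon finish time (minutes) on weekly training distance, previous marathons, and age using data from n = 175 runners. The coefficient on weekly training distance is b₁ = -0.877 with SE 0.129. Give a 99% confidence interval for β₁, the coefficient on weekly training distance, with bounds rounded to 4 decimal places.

df = n − k − 1 = 175 − 3 − 1 = 171.
t* = t_{0.005, 171} = 2.604886.
Margin = t* × SE = 2.604886 × 0.129 = 0.336030.
CI: -0.877 ± 0.336030 → (-1.2130, -0.5410).
With 99% confidence, each one-unit increase in weekly training distance is associated with a change of between -1.2130 and -0.5410 minutes in marathon finish time, holding the other predictors fixed.

(-1.2130, -0.5410)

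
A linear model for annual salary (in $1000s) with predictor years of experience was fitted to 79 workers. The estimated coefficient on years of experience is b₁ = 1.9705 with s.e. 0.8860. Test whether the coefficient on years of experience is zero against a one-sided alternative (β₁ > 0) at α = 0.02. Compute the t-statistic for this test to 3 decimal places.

H₀: β₁ = 0 vs H₁: β₁ > 0.
t = (b₁ − β₁⁰)/SE = 1.9705 / 0.8860 = 2.224.
df = n − 2 = 79 − 2 = 77.
One-sided p ≈ 0.0145, which is < 0.02, so reject H₀.
There is evidence that the true slope on years of experience is positive.

t = 2.224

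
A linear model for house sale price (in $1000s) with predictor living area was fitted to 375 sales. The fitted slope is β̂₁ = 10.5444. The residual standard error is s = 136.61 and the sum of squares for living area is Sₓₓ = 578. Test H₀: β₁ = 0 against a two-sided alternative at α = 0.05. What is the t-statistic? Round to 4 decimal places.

t = 1.8557

SE(β̂₁) = s/√Sₓₓ = 136.61/√578 = 5.68223.
t = 10.5444 / 5.68223 = 1.8557.
df = n − 2 = 373.
Two-sided p ≈ 0.0643, which is ≥ 0.05, so fail to reject H₀.
The data do not give significant evidence of an association between living area and house sale price.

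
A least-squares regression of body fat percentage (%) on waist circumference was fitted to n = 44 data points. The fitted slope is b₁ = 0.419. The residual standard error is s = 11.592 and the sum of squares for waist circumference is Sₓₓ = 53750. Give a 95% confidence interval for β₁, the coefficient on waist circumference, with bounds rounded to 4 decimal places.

(0.3181, 0.5199)

SE(b₁) = s/√Sₓₓ = 11.592/√53750 = 0.0499999.
df = n − 2 = 42.
t* = t_{0.025, 42} = 2.018082.
Margin = t* × SE = 2.018082 × 0.0499999 = 0.100904.
CI: 0.419 ± 0.100904 → (0.3181, 0.5199).
With 95% confidence, each one-unit increase in waist circumference is associated with a change of between 0.3181 and 0.5199 % in body fat percentage.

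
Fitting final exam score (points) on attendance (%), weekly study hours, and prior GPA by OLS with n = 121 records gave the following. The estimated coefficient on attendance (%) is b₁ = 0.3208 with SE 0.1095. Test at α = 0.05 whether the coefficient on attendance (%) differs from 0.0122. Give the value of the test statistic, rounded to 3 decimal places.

t = 2.818

H₀: β₁ = 0.0122 vs H₁: β₁ ≠ 0.0122.
t = (b₁ − β₁⁰)/SE = (0.3208 − 0.0122) / 0.1095 = 2.818.
df = n − k − 1 = 121 − 3 − 1 = 117.
Two-sided p ≈ 0.0057, which is < 0.05, so reject H₀.
There is evidence that the true slope on attendance (%) differs from 0.0122 points per unit, holding the other predictors fixed.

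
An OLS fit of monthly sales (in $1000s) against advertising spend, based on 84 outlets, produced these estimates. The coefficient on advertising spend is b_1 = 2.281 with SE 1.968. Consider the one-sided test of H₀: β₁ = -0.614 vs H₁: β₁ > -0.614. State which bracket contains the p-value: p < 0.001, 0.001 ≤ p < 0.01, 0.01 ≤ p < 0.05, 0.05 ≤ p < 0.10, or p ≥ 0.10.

t = (2.281 − (-0.614)) / 1.968 = 1.471.
df = n − 2 = 84 − 2 = 82.
One-sided p = P(T_{82} > t) ≈ 0.0726.
So 0.05 ≤ p < 0.10.

0.05 ≤ p < 0.10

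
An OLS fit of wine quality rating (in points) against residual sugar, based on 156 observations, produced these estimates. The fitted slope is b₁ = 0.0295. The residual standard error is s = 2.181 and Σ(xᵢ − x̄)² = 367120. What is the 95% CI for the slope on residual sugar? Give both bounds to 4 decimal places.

(0.0224, 0.0366)

SE(b₁) = s/√Sₓₓ = 2.181/√367120 = 0.00359958.
df = n − 2 = 154.
t* = t_{0.025, 154} = 1.975488.
Margin = t* × SE = 1.975488 × 0.00359958 = 0.007111.
CI: 0.0295 ± 0.007111 → (0.0224, 0.0366).
With 95% confidence, each one-unit increase in residual sugar is associated with a change of between 0.0224 and 0.0366 points in wine quality rating.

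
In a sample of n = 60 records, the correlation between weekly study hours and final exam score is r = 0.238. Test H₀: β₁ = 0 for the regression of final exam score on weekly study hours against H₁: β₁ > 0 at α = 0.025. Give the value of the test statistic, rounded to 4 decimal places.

t = 1.8662

t = r·√(n − 2)/√(1 − r²) = 0.238·√58/√0.943356 = 1.8662.
df = n − 2 = 58.
One-sided p ≈ 0.0335, which is ≥ 0.025, so fail to reject H₀.
The data do not give significant evidence of a linear association between weekly study hours and final exam score.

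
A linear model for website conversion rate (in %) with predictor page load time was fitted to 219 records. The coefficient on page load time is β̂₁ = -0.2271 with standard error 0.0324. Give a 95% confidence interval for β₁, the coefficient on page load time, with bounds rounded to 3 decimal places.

(-0.291, -0.163)

df = n − 2 = 219 − 2 = 217.
t* = t_{0.025, 217} = 1.970956.
Margin = t* × SE = 1.970956 × 0.0324 = 0.06386.
CI: -0.2271 ± 0.06386 → (-0.291, -0.163).
With 95% confidence, each one-unit increase in page load time is associated with a change of between -0.291 and -0.163 % in website conversion rate.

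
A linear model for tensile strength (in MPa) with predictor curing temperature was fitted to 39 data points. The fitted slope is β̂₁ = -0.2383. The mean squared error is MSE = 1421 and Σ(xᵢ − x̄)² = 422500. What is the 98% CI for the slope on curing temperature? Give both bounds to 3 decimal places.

(-0.379, -0.097)

SE(β̂₁) = √(MSE/Sₓₓ) = √(1421/422500) = 0.0579941.
df = n − 2 = 37.
t* = t_{0.01, 37} = 2.431447.
Margin = t* × SE = 2.431447 × 0.0579941 = 0.14101.
CI: -0.2383 ± 0.14101 → (-0.379, -0.097).
With 98% confidence, each one-unit increase in curing temperature is associated with a change of between -0.379 and -0.097 MPa in tensile strength.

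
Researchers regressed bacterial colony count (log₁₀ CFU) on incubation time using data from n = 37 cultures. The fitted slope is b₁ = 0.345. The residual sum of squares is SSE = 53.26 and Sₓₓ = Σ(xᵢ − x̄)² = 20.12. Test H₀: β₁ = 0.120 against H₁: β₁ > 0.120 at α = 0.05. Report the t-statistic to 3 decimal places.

t = 0.818

MSE = SSE/(n − 2) = 53.26/35 = 1.52171.
SE(b₁) = √(MSE/Sₓₓ) = √(1.52171/20.12) = 0.275013.
t = (0.345 − 0.120) / 0.275013 = 0.818.
df = n − 2 = 35.
One-sided p ≈ 0.2094, which is ≥ 0.05, so fail to reject H₀.
The data do not give significant evidence that the true slope on incubation time exceeds 0.120 log₁₀ CFU per unit.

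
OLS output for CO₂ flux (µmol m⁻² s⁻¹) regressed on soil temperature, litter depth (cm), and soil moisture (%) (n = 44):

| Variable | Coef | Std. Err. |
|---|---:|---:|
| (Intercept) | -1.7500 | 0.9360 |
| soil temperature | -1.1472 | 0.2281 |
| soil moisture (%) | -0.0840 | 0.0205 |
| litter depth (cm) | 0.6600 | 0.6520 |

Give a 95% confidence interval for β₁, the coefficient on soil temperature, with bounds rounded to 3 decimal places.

Read off: b = -1.1472, SE = 0.2281 for soil temperature.
df = n − k − 1 = 44 − 3 − 1 = 40.
t* = t_{0.025, 40} = 2.021075.
Margin = t* × SE = 2.021075 × 0.2281 = 0.46101.
CI: -1.1472 ± 0.46101 → (-1.608, -0.686).

(-1.608, -0.686)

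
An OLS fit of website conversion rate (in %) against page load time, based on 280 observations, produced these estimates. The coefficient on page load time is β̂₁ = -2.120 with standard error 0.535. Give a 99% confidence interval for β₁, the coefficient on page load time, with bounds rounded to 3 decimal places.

(-3.508, -0.732)

df = n − 2 = 280 − 2 = 278.
t* = t_{0.005, 278} = 2.59363.
Margin = t* × SE = 2.59363 × 0.535 = 1.38759.
CI: -2.120 ± 1.38759 → (-3.508, -0.732).
With 99% confidence, each one-unit increase in page load time is associated with a change of between -3.508 and -0.732 % in website conversion rate.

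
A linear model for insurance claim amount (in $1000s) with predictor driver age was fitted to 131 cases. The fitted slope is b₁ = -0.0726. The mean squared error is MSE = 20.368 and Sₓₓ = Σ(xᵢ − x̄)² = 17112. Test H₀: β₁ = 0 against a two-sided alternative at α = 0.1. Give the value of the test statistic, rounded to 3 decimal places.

SE(b₁) = √(MSE/Sₓₓ) = √(20.368/17112) = 0.0345004.
t = -0.0726 / 0.0345004 = -2.104.
df = n − 2 = 129.
Two-sided p ≈ 0.0373, which is < 0.1, so reject H₀.
There is evidence that driver age is associated with insurance claim amount.

t = -2.104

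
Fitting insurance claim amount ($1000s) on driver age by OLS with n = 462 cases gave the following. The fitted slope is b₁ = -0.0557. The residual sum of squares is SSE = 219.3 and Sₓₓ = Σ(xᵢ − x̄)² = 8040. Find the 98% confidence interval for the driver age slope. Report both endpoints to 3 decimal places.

MSE = SSE/(n − 2) = 219.3/460 = 0.476739.
SE(b₁) = √(MSE/Sₓₓ) = √(0.476739/8040) = 0.00770038.
df = n − 2 = 460.
t* = t_{0.01, 460} = 2.334482.
Margin = t* × SE = 2.334482 × 0.00770038 = 0.01798.
CI: -0.0557 ± 0.01798 → (-0.074, -0.038).
With 98% confidence, each one-unit increase in driver age is associated with a change of between -0.074 and -0.038 $1000s in insurance claim amount.

(-0.074, -0.038)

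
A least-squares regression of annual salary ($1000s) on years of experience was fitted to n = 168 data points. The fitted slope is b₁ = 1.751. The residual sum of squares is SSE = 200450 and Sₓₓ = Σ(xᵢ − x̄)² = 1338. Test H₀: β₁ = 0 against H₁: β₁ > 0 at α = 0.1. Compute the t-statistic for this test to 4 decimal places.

MSE = SSE/(n − 2) = 200450/166 = 1207.53.
SE(b₁) = √(MSE/Sₓₓ) = √(1207.53/1338) = 0.949994.
t = 1.751 / 0.949994 = 1.8432.
df = n − 2 = 166.
One-sided p ≈ 0.0335, which is < 0.1, so reject H₀.
There is evidence that the true slope on years of experience is positive.

t = 1.8432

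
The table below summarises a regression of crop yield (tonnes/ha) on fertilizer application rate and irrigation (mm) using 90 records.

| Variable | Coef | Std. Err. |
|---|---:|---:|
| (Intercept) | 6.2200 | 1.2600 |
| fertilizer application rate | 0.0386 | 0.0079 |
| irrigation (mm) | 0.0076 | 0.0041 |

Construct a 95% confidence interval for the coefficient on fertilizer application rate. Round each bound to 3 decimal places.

(0.023, 0.054)

Read off: b = 0.0386, SE = 0.0079 for fertilizer application rate.
df = n − k − 1 = 90 − 2 − 1 = 87.
t* = t_{0.025, 87} = 1.987608.
Margin = t* × SE = 1.987608 × 0.0079 = 0.01570.
CI: 0.0386 ± 0.01570 → (0.023, 0.054).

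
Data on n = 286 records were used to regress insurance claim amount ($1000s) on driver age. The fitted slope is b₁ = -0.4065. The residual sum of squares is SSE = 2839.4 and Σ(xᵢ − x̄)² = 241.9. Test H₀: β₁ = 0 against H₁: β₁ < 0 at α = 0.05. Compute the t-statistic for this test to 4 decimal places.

MSE = SSE/(n − 2) = 2839.4/284 = 9.99789.
SE(b₁) = √(MSE/Sₓₓ) = √(9.99789/241.9) = 0.203299.
t = -0.4065 / 0.203299 = -1.9995.
df = n − 2 = 284.
One-sided p ≈ 0.0233, which is < 0.05, so reject H₀.
There is evidence that the true slope on driver age is negative.

t = -1.9995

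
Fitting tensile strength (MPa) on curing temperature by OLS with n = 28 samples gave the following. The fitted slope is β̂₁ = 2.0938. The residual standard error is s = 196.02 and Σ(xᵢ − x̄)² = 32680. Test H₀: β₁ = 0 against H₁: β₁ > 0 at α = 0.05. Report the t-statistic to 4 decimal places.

SE(β̂₁) = s/√Sₓₓ = 196.02/√32680 = 1.08432.
t = 2.0938 / 1.08432 = 1.9310.
df = n − 2 = 26.
One-sided p ≈ 0.0322, which is < 0.05, so reject H₀.
There is evidence that the true slope on curing temperature is positive.

t = 1.9310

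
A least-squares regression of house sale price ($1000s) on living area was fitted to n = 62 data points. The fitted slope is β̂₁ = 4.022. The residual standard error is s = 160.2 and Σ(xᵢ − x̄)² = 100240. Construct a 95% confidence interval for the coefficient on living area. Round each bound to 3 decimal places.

SE(β̂₁) = s/√Sₓₓ = 160.2/√100240 = 0.50599.
df = n − 2 = 60.
t* = t_{0.025, 60} = 2.000298.
Margin = t* × SE = 2.000298 × 0.50599 = 1.01213.
CI: 4.022 ± 1.01213 → (3.010, 5.034).
With 95% confidence, each one-unit increase in living area is associated with a change of between 3.010 and 5.034 $1000s in house sale price.

(3.010, 5.034)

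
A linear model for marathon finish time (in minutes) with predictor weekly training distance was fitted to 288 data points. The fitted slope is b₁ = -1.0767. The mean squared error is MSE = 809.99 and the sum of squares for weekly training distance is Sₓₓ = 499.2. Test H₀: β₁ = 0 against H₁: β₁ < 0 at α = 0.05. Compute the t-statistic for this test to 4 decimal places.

t = -0.8453

SE(b₁) = √(MSE/Sₓₓ) = √(809.99/499.2) = 1.2738.
t = -1.0767 / 1.2738 = -0.8453.
df = n − 2 = 286.
One-sided p ≈ 0.1993, which is ≥ 0.05, so fail to reject H₀.
The data do not give significant evidence that the true slope on weekly training distance is negative.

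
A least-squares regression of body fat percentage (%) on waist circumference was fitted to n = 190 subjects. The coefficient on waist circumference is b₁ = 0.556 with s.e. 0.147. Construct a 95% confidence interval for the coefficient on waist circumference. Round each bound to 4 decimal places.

df = n − 2 = 190 − 2 = 188.
t* = t_{0.025, 188} = 1.972663.
Margin = t* × SE = 1.972663 × 0.147 = 0.289981.
CI: 0.556 ± 0.289981 → (0.2660, 0.8460).
With 95% confidence, each one-unit increase in waist circumference is associated with a change of between 0.2660 and 0.8460 % in body fat percentage.

(0.2660, 0.8460)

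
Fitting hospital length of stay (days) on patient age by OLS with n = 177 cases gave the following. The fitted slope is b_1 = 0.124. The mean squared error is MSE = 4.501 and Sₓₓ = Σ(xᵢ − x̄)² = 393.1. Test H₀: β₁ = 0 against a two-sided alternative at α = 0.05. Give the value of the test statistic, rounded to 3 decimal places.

SE(b_1) = √(MSE/Sₓₓ) = √(4.501/393.1) = 0.107005.
t = 0.124 / 0.107005 = 1.159.
df = n − 2 = 175.
Two-sided p ≈ 0.2481, which is ≥ 0.05, so fail to reject H₀.
The data do not give significant evidence of an association between patient age and hospital length of stay.

t = 1.159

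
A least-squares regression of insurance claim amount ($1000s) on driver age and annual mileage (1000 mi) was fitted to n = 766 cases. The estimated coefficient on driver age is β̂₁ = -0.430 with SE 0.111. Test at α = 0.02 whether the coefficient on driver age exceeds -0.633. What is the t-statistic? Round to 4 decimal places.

t = 1.8288

H₀: β₁ = -0.633 vs H₁: β₁ > -0.633.
t = (β̂₁ − β₁⁰)/SE = (-0.430 − (-0.633)) / 0.111 = 1.8288.
df = n − k − 1 = 766 − 2 − 1 = 763.
One-sided p ≈ 0.0339, which is ≥ 0.02, so fail to reject H₀.
The data do not give significant evidence that the true slope on driver age exceeds -0.633 $1000s per unit, holding the other predictors fixed.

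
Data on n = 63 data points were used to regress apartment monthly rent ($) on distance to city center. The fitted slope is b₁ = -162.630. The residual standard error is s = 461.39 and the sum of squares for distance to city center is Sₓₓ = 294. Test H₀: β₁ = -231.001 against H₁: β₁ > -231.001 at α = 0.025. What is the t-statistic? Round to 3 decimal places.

t = 2.541

SE(b₁) = s/√Sₓₓ = 461.39/√294 = 26.9088.
t = (-162.630 − (-231.001)) / 26.9088 = 2.541.
df = n − 2 = 61.
One-sided p ≈ 0.0068, which is < 0.025, so reject H₀.
There is evidence that the true slope on distance to city center exceeds -231.001 $ per unit.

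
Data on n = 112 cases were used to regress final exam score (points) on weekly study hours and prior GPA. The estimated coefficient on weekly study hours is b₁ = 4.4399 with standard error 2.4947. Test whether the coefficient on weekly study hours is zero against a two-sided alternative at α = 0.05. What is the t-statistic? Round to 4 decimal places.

H₀: β₁ = 0 vs H₁: β₁ ≠ 0.
t = (b₁ − β₁⁰)/SE = 4.4399 / 2.4947 = 1.7797.
df = n − k − 1 = 112 − 2 − 1 = 109.
Two-sided p ≈ 0.0779, which is ≥ 0.05, so fail to reject H₀.
The data do not give significant evidence of an association between weekly study hours and final exam score, after adjusting for the other predictors.

t = 1.7797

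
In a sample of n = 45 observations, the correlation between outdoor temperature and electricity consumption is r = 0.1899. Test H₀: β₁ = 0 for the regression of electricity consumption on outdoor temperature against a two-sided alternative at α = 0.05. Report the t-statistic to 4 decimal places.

t = r·√(n − 2)/√(1 − r²) = 0.1899·√43/√0.963938 = 1.2683.
df = n − 2 = 43.
Two-sided p ≈ 0.2115, which is ≥ 0.05, so fail to reject H₀.
The data do not give significant evidence of a linear association between outdoor temperature and electricity consumption.

t = 1.2683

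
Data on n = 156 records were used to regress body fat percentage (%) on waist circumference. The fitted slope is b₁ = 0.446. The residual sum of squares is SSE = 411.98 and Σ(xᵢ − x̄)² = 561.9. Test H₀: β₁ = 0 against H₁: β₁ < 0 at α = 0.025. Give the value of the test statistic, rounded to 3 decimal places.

t = 6.464

MSE = SSE/(n − 2) = 411.98/154 = 2.67519.
SE(b₁) = √(MSE/Sₓₓ) = √(2.67519/561.9) = 0.0689999.
t = 0.446 / 0.0689999 = 6.464.
df = n − 2 = 154.
One-sided p ≈ 1.0000, which is ≥ 0.025, so fail to reject H₀.
The data do not give significant evidence that the true slope on waist circumference is negative.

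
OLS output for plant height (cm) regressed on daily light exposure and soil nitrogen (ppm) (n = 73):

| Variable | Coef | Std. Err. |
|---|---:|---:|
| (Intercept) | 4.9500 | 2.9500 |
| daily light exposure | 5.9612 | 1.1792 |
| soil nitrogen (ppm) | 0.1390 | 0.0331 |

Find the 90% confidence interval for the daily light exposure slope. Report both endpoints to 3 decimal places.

Read off: b = 5.9612, SE = 1.1792 for daily light exposure.
df = n − k − 1 = 73 − 2 − 1 = 70.
t* = t_{0.05, 70} = 1.666914.
Margin = t* × SE = 1.666914 × 1.1792 = 1.96563.
CI: 5.9612 ± 1.96563 → (3.996, 7.927).

(3.996, 7.927)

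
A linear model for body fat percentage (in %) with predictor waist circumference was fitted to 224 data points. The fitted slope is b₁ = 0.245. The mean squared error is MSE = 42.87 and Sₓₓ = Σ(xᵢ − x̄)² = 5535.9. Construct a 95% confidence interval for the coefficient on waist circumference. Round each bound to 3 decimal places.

SE(b₁) = √(MSE/Sₓₓ) = √(42.87/5535.9) = 0.088.
df = n − 2 = 222.
t* = t_{0.025, 222} = 1.970707.
Margin = t* × SE = 1.970707 × 0.088 = 0.17342.
CI: 0.245 ± 0.17342 → (0.072, 0.418).
With 95% confidence, each one-unit increase in waist circumference is associated with a change of between 0.072 and 0.418 % in body fat percentage.

(0.072, 0.418)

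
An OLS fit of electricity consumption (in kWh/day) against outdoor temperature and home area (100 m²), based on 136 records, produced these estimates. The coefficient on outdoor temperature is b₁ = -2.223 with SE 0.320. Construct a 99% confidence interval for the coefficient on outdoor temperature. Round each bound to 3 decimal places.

df = n − k − 1 = 136 − 2 − 1 = 133.
t* = t_{0.005, 133} = 2.6133.
Margin = t* × SE = 2.6133 × 0.320 = 0.83626.
CI: -2.223 ± 0.83626 → (-3.059, -1.387).
With 99% confidence, each one-unit increase in outdoor temperature is associated with a change of between -3.059 and -1.387 kWh/day in electricity consumption, holding the other predictors fixed.

(-3.059, -1.387)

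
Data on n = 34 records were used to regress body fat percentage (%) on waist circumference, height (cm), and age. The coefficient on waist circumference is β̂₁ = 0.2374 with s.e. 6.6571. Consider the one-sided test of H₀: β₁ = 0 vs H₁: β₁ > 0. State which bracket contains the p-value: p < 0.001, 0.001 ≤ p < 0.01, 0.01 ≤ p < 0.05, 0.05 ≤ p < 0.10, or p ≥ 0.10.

p ≥ 0.10

t = 0.2374 / 6.6571 = 0.036.
df = n − k − 1 = 34 − 3 − 1 = 30.
One-sided p = P(T_{30} > t) ≈ 0.4859.
So p ≥ 0.10.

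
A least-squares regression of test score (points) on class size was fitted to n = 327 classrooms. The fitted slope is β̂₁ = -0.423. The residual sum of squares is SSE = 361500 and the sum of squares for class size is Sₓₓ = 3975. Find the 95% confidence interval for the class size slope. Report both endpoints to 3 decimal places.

(-1.464, 0.618)

MSE = SSE/(n − 2) = 361500/325 = 1112.31.
SE(β̂₁) = √(MSE/Sₓₓ) = √(1112.31/3975) = 0.528986.
df = n − 2 = 325.
t* = t_{0.025, 325} = 1.96729.
Margin = t* × SE = 1.96729 × 0.528986 = 1.04067.
CI: -0.423 ± 1.04067 → (-1.464, 0.618).
With 95% confidence, each one-unit increase in class size is associated with a change of between -1.464 and 0.618 points in test score.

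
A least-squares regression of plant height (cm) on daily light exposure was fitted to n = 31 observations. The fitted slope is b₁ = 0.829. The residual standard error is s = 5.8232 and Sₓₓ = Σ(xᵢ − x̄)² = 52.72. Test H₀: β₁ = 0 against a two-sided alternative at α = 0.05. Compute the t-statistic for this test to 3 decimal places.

SE(b₁) = s/√Sₓₓ = 5.8232/√52.72 = 0.801999.
t = 0.829 / 0.801999 = 1.034.
df = n − 2 = 29.
Two-sided p ≈ 0.3098, which is ≥ 0.05, so fail to reject H₀.
The data do not give significant evidence of an association between daily light exposure and plant height.

t = 1.034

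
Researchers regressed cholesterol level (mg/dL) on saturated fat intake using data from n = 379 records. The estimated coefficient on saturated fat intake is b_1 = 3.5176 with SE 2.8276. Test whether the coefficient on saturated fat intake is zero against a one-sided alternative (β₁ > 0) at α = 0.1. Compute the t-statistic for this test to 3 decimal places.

t = 1.244

H₀: β₁ = 0 vs H₁: β₁ > 0.
t = (b_1 − β₁⁰)/SE = 3.5176 / 2.8276 = 1.244.
df = n − 2 = 379 − 2 = 377.
One-sided p ≈ 0.1071, which is ≥ 0.1, so fail to reject H₀.
The data do not give significant evidence that the true slope on saturated fat intake is positive.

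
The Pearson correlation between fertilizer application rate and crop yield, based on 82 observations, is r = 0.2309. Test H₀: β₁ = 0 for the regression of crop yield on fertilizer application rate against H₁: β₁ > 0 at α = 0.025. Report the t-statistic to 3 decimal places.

t = r·√(n − 2)/√(1 − r²) = 0.2309·√80/√0.946685 = 2.123.
df = n − 2 = 80.
One-sided p ≈ 0.0184, which is < 0.025, so reject H₀.
There is evidence of a linear association between fertilizer application rate and crop yield.

t = 2.123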